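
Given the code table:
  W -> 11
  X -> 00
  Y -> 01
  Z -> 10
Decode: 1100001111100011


Decoding:
11 -> W
00 -> X
00 -> X
11 -> W
11 -> W
10 -> Z
00 -> X
11 -> W


Result: WXXWWZXW


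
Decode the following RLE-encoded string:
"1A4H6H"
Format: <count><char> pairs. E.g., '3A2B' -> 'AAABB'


Expanding each <count><char> pair:
  1A -> 'A'
  4H -> 'HHHH'
  6H -> 'HHHHHH'

Decoded = AHHHHHHHHHH


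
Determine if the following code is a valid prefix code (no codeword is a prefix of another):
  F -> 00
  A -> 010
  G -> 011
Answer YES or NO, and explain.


Checking each pair (does one codeword prefix another?):
  F='00' vs A='010': no prefix
  F='00' vs G='011': no prefix
  A='010' vs F='00': no prefix
  A='010' vs G='011': no prefix
  G='011' vs F='00': no prefix
  G='011' vs A='010': no prefix
No violation found over all pairs.

YES -- this is a valid prefix code. No codeword is a prefix of any other codeword.


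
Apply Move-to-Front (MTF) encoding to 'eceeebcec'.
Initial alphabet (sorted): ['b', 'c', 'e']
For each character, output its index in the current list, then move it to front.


MTF encoding:
'e': index 2 in ['b', 'c', 'e'] -> ['e', 'b', 'c']
'c': index 2 in ['e', 'b', 'c'] -> ['c', 'e', 'b']
'e': index 1 in ['c', 'e', 'b'] -> ['e', 'c', 'b']
'e': index 0 in ['e', 'c', 'b'] -> ['e', 'c', 'b']
'e': index 0 in ['e', 'c', 'b'] -> ['e', 'c', 'b']
'b': index 2 in ['e', 'c', 'b'] -> ['b', 'e', 'c']
'c': index 2 in ['b', 'e', 'c'] -> ['c', 'b', 'e']
'e': index 2 in ['c', 'b', 'e'] -> ['e', 'c', 'b']
'c': index 1 in ['e', 'c', 'b'] -> ['c', 'e', 'b']


Output: [2, 2, 1, 0, 0, 2, 2, 2, 1]


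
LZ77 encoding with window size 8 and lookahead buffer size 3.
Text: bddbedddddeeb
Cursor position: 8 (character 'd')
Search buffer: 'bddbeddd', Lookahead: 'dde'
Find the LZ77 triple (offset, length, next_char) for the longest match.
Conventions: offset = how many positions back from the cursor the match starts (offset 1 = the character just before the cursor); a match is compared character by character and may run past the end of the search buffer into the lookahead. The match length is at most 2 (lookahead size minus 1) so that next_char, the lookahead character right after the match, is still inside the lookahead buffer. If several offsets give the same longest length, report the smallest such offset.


Try each offset into the search buffer:
  offset=1 (pos 7, char 'd'): match length 2
  offset=2 (pos 6, char 'd'): match length 2
  offset=3 (pos 5, char 'd'): match length 2
  offset=4 (pos 4, char 'e'): match length 0
  offset=5 (pos 3, char 'b'): match length 0
  offset=6 (pos 2, char 'd'): match length 1
  offset=7 (pos 1, char 'd'): match length 2
  offset=8 (pos 0, char 'b'): match length 0
Longest match has length 2, found at offsets 1, 2, 3, 7; take the smallest, offset 1.
next_char = character at position 8 + 2 = 10 -> 'e'

Best match: offset=1, length=2 (matching 'dd' starting at position 7)
LZ77 triple: (1, 2, 'e')


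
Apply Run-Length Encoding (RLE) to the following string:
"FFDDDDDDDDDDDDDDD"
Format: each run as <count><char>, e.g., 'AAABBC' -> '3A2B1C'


Scanning runs left to right:
  i=0: run of 'F' x 2 -> '2F'
  i=2: run of 'D' x 15 -> '15D'

RLE = 2F15D


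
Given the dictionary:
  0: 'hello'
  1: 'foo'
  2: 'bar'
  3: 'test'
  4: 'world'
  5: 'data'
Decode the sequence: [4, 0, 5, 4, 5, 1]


Look up each index in the dictionary:
  4 -> 'world'
  0 -> 'hello'
  5 -> 'data'
  4 -> 'world'
  5 -> 'data'
  1 -> 'foo'

Decoded: "world hello data world data foo"


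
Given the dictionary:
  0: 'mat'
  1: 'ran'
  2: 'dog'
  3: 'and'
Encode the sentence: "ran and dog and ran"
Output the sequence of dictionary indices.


Look up each word in the dictionary:
  'ran' -> 1
  'and' -> 3
  'dog' -> 2
  'and' -> 3
  'ran' -> 1

Encoded: [1, 3, 2, 3, 1]


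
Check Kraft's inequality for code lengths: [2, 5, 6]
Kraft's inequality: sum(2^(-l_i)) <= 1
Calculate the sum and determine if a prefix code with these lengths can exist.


Sum = 2^(-2) + 2^(-5) + 2^(-6)
    = 0.25 + 0.03125 + 0.015625
    = 19/64 = 0.296875
Since 0.296875 <= 1, Kraft's inequality IS satisfied.
A prefix code with these lengths CAN exist.

Kraft sum = 0.296875. Satisfied.


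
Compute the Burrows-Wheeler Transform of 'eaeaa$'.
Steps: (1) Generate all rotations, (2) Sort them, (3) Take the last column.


Rotations (sorted):
  0: $eaeaa -> last char: a
  1: a$eaea -> last char: a
  2: aa$eae -> last char: e
  3: aeaa$e -> last char: e
  4: eaa$ea -> last char: a
  5: eaeaa$ -> last char: $


BWT = aaeea$


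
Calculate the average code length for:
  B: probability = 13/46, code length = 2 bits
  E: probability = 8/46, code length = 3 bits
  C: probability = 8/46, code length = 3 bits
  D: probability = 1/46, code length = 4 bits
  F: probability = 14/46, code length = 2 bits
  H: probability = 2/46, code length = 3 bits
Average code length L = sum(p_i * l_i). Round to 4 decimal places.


Weighted contributions p_i * l_i:
  B: (13/46) * 2 = 26/46
  E: (8/46) * 3 = 24/46
  C: (8/46) * 3 = 24/46
  D: (1/46) * 4 = 4/46
  F: (14/46) * 2 = 28/46
  H: (2/46) * 3 = 6/46
Sum = (26 + 24 + 24 + 4 + 28 + 6)/46 = 112/46

L = 112/46 = 2.4348 bits/symbol


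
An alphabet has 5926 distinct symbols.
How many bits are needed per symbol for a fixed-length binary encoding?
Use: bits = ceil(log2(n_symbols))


log2(5926) = 12.5328
Bracket: 2^12 = 4096 < 5926 <= 2^13 = 8192
So ceil(log2(5926)) = 13

bits = ceil(log2(5926)) = ceil(12.5328) = 13 bits


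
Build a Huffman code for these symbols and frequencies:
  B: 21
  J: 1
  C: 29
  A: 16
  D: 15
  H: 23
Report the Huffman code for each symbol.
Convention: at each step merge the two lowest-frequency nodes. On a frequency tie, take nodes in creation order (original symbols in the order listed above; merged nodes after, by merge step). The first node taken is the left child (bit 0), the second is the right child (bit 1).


Huffman tree construction:
Step 1: Merge J(1) + D(15) = 16
Step 2: Merge A(16) + (J+D)(16) = 32
Step 3: Merge B(21) + H(23) = 44
Step 4: Merge C(29) + (A+(J+D))(32) = 61
Step 5: Merge (B+H)(44) + (C+(A+(J+D)))(61) = 105
Read each symbol's code off the tree from the root (left child = 0, right child = 1).

Codes:
  B: 00 (length 2)
  J: 1110 (length 4)
  C: 10 (length 2)
  A: 110 (length 3)
  D: 1111 (length 4)
  H: 01 (length 2)
Average code length: 258/105 = 2.4571 bits/symbol


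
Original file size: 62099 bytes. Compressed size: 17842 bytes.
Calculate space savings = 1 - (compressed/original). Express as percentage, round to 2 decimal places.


ratio = compressed/original = 17842/62099 = 0.287315
savings = 1 - ratio = 1 - 0.287315 = 0.712685
as a percentage: 0.712685 * 100 = 71.27%

Space savings = 1 - 17842/62099 = 71.27%


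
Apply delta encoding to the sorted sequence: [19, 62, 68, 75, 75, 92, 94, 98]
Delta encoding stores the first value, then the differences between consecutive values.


First value: 19
Deltas:
  62 - 19 = 43
  68 - 62 = 6
  75 - 68 = 7
  75 - 75 = 0
  92 - 75 = 17
  94 - 92 = 2
  98 - 94 = 4


Delta encoded: [19, 43, 6, 7, 0, 17, 2, 4]


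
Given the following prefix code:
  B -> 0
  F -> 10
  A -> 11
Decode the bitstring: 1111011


Decoding step by step:
Bits 11 -> A
Bits 11 -> A
Bits 0 -> B
Bits 11 -> A


Decoded message: AABA


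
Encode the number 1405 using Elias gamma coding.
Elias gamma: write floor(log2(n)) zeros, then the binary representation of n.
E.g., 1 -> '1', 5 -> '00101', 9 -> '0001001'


num_bits = floor(log2(1405)) + 1 = 11
leading_zeros = num_bits - 1 = 10
binary(1405) = 10101111101

Elias gamma(1405) = '0000000000' + '10101111101' = 000000000010101111101 (21 bits)


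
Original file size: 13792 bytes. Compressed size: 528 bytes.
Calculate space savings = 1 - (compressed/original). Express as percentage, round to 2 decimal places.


ratio = compressed/original = 528/13792 = 0.038283
savings = 1 - ratio = 1 - 0.038283 = 0.961717
as a percentage: 0.961717 * 100 = 96.17%

Space savings = 1 - 528/13792 = 96.17%


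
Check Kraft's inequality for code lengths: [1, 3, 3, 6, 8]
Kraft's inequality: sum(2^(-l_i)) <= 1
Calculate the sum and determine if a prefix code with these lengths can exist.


Sum = 2^(-1) + 2^(-3) + 2^(-3) + 2^(-6) + 2^(-8)
    = 0.5 + 0.125 + 0.125 + 0.015625 + 0.00390625
    = 197/256 = 0.76953125
Since 0.76953125 <= 1, Kraft's inequality IS satisfied.
A prefix code with these lengths CAN exist.

Kraft sum = 0.76953125. Satisfied.


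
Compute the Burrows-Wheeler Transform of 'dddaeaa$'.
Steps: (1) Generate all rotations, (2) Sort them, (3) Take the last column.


Rotations (sorted):
  0: $dddaeaa -> last char: a
  1: a$dddaea -> last char: a
  2: aa$dddae -> last char: e
  3: aeaa$ddd -> last char: d
  4: daeaa$dd -> last char: d
  5: ddaeaa$d -> last char: d
  6: dddaeaa$ -> last char: $
  7: eaa$ddda -> last char: a


BWT = aaeddd$a


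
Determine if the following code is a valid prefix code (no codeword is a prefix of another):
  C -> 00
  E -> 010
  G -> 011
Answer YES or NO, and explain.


Checking each pair (does one codeword prefix another?):
  C='00' vs E='010': no prefix
  C='00' vs G='011': no prefix
  E='010' vs C='00': no prefix
  E='010' vs G='011': no prefix
  G='011' vs C='00': no prefix
  G='011' vs E='010': no prefix
No violation found over all pairs.

YES -- this is a valid prefix code. No codeword is a prefix of any other codeword.


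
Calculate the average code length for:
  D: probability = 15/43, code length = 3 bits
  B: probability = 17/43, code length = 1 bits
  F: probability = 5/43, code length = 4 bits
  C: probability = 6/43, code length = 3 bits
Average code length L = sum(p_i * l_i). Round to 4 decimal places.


Weighted contributions p_i * l_i:
  D: (15/43) * 3 = 45/43
  B: (17/43) * 1 = 17/43
  F: (5/43) * 4 = 20/43
  C: (6/43) * 3 = 18/43
Sum = (45 + 17 + 20 + 18)/43 = 100/43

L = 100/43 = 2.3256 bits/symbol


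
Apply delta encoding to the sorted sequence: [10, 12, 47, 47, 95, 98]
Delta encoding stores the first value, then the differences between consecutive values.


First value: 10
Deltas:
  12 - 10 = 2
  47 - 12 = 35
  47 - 47 = 0
  95 - 47 = 48
  98 - 95 = 3


Delta encoded: [10, 2, 35, 0, 48, 3]


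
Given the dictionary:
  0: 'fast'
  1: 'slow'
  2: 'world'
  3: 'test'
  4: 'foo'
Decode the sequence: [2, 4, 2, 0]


Look up each index in the dictionary:
  2 -> 'world'
  4 -> 'foo'
  2 -> 'world'
  0 -> 'fast'

Decoded: "world foo world fast"


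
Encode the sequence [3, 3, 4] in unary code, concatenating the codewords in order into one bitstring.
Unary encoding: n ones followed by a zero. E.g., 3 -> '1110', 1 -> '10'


Encode each number as n ones followed by a terminating 0:
  3 -> 1110 (4 bits)
  3 -> 1110 (4 bits)
  4 -> 11110 (5 bits)
Total length = 4 + 4 + 5 = 13 bits.

Unary([3, 3, 4]) = 1110111011110 (13 bits)


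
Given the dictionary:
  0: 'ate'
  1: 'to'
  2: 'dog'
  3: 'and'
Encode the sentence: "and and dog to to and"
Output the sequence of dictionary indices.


Look up each word in the dictionary:
  'and' -> 3
  'and' -> 3
  'dog' -> 2
  'to' -> 1
  'to' -> 1
  'and' -> 3

Encoded: [3, 3, 2, 1, 1, 3]


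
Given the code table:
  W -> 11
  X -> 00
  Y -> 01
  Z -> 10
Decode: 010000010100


Decoding:
01 -> Y
00 -> X
00 -> X
01 -> Y
01 -> Y
00 -> X


Result: YXXYYX


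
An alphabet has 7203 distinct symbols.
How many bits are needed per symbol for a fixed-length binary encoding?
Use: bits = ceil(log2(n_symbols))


log2(7203) = 12.8144
Bracket: 2^12 = 4096 < 7203 <= 2^13 = 8192
So ceil(log2(7203)) = 13

bits = ceil(log2(7203)) = ceil(12.8144) = 13 bits


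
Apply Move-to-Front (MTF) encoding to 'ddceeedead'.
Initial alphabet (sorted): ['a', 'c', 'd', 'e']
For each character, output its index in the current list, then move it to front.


MTF encoding:
'd': index 2 in ['a', 'c', 'd', 'e'] -> ['d', 'a', 'c', 'e']
'd': index 0 in ['d', 'a', 'c', 'e'] -> ['d', 'a', 'c', 'e']
'c': index 2 in ['d', 'a', 'c', 'e'] -> ['c', 'd', 'a', 'e']
'e': index 3 in ['c', 'd', 'a', 'e'] -> ['e', 'c', 'd', 'a']
'e': index 0 in ['e', 'c', 'd', 'a'] -> ['e', 'c', 'd', 'a']
'e': index 0 in ['e', 'c', 'd', 'a'] -> ['e', 'c', 'd', 'a']
'd': index 2 in ['e', 'c', 'd', 'a'] -> ['d', 'e', 'c', 'a']
'e': index 1 in ['d', 'e', 'c', 'a'] -> ['e', 'd', 'c', 'a']
'a': index 3 in ['e', 'd', 'c', 'a'] -> ['a', 'e', 'd', 'c']
'd': index 2 in ['a', 'e', 'd', 'c'] -> ['d', 'a', 'e', 'c']


Output: [2, 0, 2, 3, 0, 0, 2, 1, 3, 2]


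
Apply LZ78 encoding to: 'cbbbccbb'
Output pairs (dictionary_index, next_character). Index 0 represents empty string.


LZ78 encoding steps:
Dictionary: {0: ''}
Step 1: w='' (idx 0), next='c' -> output (0, 'c'), add 'c' as idx 1
Step 2: w='' (idx 0), next='b' -> output (0, 'b'), add 'b' as idx 2
Step 3: w='b' (idx 2), next='b' -> output (2, 'b'), add 'bb' as idx 3
Step 4: w='c' (idx 1), next='c' -> output (1, 'c'), add 'cc' as idx 4
Step 5: w='bb' (idx 3), end of input -> output (3, '')


Encoded: [(0, 'c'), (0, 'b'), (2, 'b'), (1, 'c'), (3, '')]


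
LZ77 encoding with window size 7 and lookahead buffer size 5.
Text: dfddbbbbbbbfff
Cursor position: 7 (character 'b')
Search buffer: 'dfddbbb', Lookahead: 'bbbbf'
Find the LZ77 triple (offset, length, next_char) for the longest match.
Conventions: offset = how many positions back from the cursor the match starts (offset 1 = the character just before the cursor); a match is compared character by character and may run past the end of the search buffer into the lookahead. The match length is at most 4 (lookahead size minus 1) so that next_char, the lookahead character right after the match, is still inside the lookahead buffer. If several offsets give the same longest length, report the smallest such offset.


Try each offset into the search buffer:
  offset=1 (pos 6, char 'b'): match length 4
  offset=2 (pos 5, char 'b'): match length 4
  offset=3 (pos 4, char 'b'): match length 4
  offset=4 (pos 3, char 'd'): match length 0
  offset=5 (pos 2, char 'd'): match length 0
  offset=6 (pos 1, char 'f'): match length 0
  offset=7 (pos 0, char 'd'): match length 0
Longest match has length 4, found at offsets 1, 2, 3; take the smallest, offset 1.
next_char = character at position 7 + 4 = 11 -> 'f'

Best match: offset=1, length=4 (matching 'bbbb' starting at position 6)
LZ77 triple: (1, 4, 'f')


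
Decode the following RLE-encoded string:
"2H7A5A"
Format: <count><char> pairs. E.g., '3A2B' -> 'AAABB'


Expanding each <count><char> pair:
  2H -> 'HH'
  7A -> 'AAAAAAA'
  5A -> 'AAAAA'

Decoded = HHAAAAAAAAAAAA


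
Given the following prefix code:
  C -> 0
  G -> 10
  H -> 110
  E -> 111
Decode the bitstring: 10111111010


Decoding step by step:
Bits 10 -> G
Bits 111 -> E
Bits 111 -> E
Bits 0 -> C
Bits 10 -> G


Decoded message: GEECG


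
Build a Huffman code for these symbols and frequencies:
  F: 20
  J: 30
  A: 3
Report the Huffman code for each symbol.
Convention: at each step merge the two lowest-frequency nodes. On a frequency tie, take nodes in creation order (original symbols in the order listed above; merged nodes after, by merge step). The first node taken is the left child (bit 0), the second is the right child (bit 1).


Huffman tree construction:
Step 1: Merge A(3) + F(20) = 23
Step 2: Merge (A+F)(23) + J(30) = 53
Read each symbol's code off the tree from the root (left child = 0, right child = 1).

Codes:
  F: 01 (length 2)
  J: 1 (length 1)
  A: 00 (length 2)
Average code length: 76/53 = 1.4340 bits/symbol


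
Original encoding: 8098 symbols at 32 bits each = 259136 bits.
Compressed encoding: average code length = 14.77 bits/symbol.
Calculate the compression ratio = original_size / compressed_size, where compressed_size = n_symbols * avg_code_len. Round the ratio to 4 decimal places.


original_size = n_symbols * orig_bits = 8098 * 32 = 259136 bits
compressed_size = n_symbols * avg_code_len = 8098 * 14.77 = 119607.46 bits
ratio = original_size / compressed_size = 259136 / 119607.46 = 2.1666

Compression ratio = 2.1666


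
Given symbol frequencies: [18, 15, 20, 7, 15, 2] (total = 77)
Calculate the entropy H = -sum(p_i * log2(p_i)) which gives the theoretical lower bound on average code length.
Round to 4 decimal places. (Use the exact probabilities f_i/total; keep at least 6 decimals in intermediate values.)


Per-symbol terms -p_i * log2(p_i) with p_i = f_i/77:
  p = 18/77 = 0.233766: log2(p) = -2.096862, -p*log2(p) = 0.490175
  p = 15/77 = 0.194805: log2(p) = -2.359896, -p*log2(p) = 0.459720
  p = 20/77 = 0.259740: log2(p) = -1.944858, -p*log2(p) = 0.505158
  p = 7/77 = 0.090909: log2(p) = -3.459432, -p*log2(p) = 0.314494
  p = 15/77 = 0.194805: log2(p) = -2.359896, -p*log2(p) = 0.459720
  p = 2/77 = 0.025974: log2(p) = -5.266787, -p*log2(p) = 0.136800
H = 0.490175 + 0.459720 + 0.505158 + 0.314494 + 0.459720 + 0.136800 = 2.366067

H = 2.3661 bits/symbol


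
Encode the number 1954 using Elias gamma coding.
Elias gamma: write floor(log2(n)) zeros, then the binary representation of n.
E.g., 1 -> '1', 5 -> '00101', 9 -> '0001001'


num_bits = floor(log2(1954)) + 1 = 11
leading_zeros = num_bits - 1 = 10
binary(1954) = 11110100010

Elias gamma(1954) = '0000000000' + '11110100010' = 000000000011110100010 (21 bits)


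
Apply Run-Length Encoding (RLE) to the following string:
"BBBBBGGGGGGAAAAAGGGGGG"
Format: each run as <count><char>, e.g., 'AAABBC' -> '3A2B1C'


Scanning runs left to right:
  i=0: run of 'B' x 5 -> '5B'
  i=5: run of 'G' x 6 -> '6G'
  i=11: run of 'A' x 5 -> '5A'
  i=16: run of 'G' x 6 -> '6G'

RLE = 5B6G5A6G


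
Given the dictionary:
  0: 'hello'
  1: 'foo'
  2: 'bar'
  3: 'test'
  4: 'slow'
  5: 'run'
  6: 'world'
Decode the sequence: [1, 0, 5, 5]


Look up each index in the dictionary:
  1 -> 'foo'
  0 -> 'hello'
  5 -> 'run'
  5 -> 'run'

Decoded: "foo hello run run"


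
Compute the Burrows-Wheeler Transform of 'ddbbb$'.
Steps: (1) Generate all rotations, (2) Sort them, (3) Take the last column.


Rotations (sorted):
  0: $ddbbb -> last char: b
  1: b$ddbb -> last char: b
  2: bb$ddb -> last char: b
  3: bbb$dd -> last char: d
  4: dbbb$d -> last char: d
  5: ddbbb$ -> last char: $


BWT = bbbdd$


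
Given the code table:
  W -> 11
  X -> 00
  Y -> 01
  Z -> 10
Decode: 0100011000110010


Decoding:
01 -> Y
00 -> X
01 -> Y
10 -> Z
00 -> X
11 -> W
00 -> X
10 -> Z


Result: YXYZXWXZ


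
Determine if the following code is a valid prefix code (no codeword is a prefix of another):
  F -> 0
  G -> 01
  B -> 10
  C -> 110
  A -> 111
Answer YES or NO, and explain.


Checking each pair (does one codeword prefix another?):
  F='0' vs G='01': prefix -- VIOLATION

NO -- this is NOT a valid prefix code. F (0) is a prefix of G (01).


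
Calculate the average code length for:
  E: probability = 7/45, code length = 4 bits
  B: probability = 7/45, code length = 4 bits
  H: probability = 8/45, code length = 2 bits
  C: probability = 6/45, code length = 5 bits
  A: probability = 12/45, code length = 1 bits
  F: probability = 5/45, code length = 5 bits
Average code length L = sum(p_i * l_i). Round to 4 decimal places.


Weighted contributions p_i * l_i:
  E: (7/45) * 4 = 28/45
  B: (7/45) * 4 = 28/45
  H: (8/45) * 2 = 16/45
  C: (6/45) * 5 = 30/45
  A: (12/45) * 1 = 12/45
  F: (5/45) * 5 = 25/45
Sum = (28 + 28 + 16 + 30 + 12 + 25)/45 = 139/45

L = 139/45 = 3.0889 bits/symbol


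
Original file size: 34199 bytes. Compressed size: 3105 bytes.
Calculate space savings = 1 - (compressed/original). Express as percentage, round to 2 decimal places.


ratio = compressed/original = 3105/34199 = 0.090792
savings = 1 - ratio = 1 - 0.090792 = 0.909208
as a percentage: 0.909208 * 100 = 90.92%

Space savings = 1 - 3105/34199 = 90.92%


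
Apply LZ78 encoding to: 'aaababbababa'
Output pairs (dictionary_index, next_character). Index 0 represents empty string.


LZ78 encoding steps:
Dictionary: {0: ''}
Step 1: w='' (idx 0), next='a' -> output (0, 'a'), add 'a' as idx 1
Step 2: w='a' (idx 1), next='a' -> output (1, 'a'), add 'aa' as idx 2
Step 3: w='' (idx 0), next='b' -> output (0, 'b'), add 'b' as idx 3
Step 4: w='a' (idx 1), next='b' -> output (1, 'b'), add 'ab' as idx 4
Step 5: w='b' (idx 3), next='a' -> output (3, 'a'), add 'ba' as idx 5
Step 6: w='ba' (idx 5), next='b' -> output (5, 'b'), add 'bab' as idx 6
Step 7: w='a' (idx 1), end of input -> output (1, '')


Encoded: [(0, 'a'), (1, 'a'), (0, 'b'), (1, 'b'), (3, 'a'), (5, 'b'), (1, '')]


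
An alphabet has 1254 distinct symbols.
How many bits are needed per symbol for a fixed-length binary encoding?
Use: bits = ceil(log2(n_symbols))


log2(1254) = 10.2923
Bracket: 2^10 = 1024 < 1254 <= 2^11 = 2048
So ceil(log2(1254)) = 11

bits = ceil(log2(1254)) = ceil(10.2923) = 11 bits


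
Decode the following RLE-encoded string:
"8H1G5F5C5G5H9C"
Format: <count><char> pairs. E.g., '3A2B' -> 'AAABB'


Expanding each <count><char> pair:
  8H -> 'HHHHHHHH'
  1G -> 'G'
  5F -> 'FFFFF'
  5C -> 'CCCCC'
  5G -> 'GGGGG'
  5H -> 'HHHHH'
  9C -> 'CCCCCCCCC'

Decoded = HHHHHHHHGFFFFFCCCCCGGGGGHHHHHCCCCCCCCC


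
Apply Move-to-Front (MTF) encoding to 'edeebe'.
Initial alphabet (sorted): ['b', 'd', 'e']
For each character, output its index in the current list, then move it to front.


MTF encoding:
'e': index 2 in ['b', 'd', 'e'] -> ['e', 'b', 'd']
'd': index 2 in ['e', 'b', 'd'] -> ['d', 'e', 'b']
'e': index 1 in ['d', 'e', 'b'] -> ['e', 'd', 'b']
'e': index 0 in ['e', 'd', 'b'] -> ['e', 'd', 'b']
'b': index 2 in ['e', 'd', 'b'] -> ['b', 'e', 'd']
'e': index 1 in ['b', 'e', 'd'] -> ['e', 'b', 'd']


Output: [2, 2, 1, 0, 2, 1]


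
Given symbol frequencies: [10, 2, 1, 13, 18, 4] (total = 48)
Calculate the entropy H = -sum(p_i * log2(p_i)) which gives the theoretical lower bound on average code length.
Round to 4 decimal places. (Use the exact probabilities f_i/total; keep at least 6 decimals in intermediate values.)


Per-symbol terms -p_i * log2(p_i) with p_i = f_i/48:
  p = 10/48 = 0.208333: log2(p) = -2.263034, -p*log2(p) = 0.471466
  p = 2/48 = 0.041667: log2(p) = -4.584963, -p*log2(p) = 0.191040
  p = 1/48 = 0.020833: log2(p) = -5.584963, -p*log2(p) = 0.116353
  p = 13/48 = 0.270833: log2(p) = -1.884523, -p*log2(p) = 0.510392
  p = 18/48 = 0.375000: log2(p) = -1.415037, -p*log2(p) = 0.530639
  p = 4/48 = 0.083333: log2(p) = -3.584963, -p*log2(p) = 0.298747
H = 0.471466 + 0.191040 + 0.116353 + 0.510392 + 0.530639 + 0.298747 = 2.118637

H = 2.1186 bits/symbol


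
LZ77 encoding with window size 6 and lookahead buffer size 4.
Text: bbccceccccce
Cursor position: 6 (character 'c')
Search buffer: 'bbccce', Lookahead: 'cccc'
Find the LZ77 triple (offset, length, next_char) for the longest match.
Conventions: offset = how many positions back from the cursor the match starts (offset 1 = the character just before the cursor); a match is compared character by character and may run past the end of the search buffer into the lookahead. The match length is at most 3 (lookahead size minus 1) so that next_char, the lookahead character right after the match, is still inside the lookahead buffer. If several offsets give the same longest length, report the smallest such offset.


Try each offset into the search buffer:
  offset=1 (pos 5, char 'e'): match length 0
  offset=2 (pos 4, char 'c'): match length 1
  offset=3 (pos 3, char 'c'): match length 2
  offset=4 (pos 2, char 'c'): match length 3
  offset=5 (pos 1, char 'b'): match length 0
  offset=6 (pos 0, char 'b'): match length 0
Longest match has length 3 at offset 4.
next_char = character at position 6 + 3 = 9 -> 'c'

Best match: offset=4, length=3 (matching 'ccc' starting at position 2)
LZ77 triple: (4, 3, 'c')


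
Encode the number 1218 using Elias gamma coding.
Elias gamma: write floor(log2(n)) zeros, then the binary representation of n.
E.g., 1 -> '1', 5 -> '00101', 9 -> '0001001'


num_bits = floor(log2(1218)) + 1 = 11
leading_zeros = num_bits - 1 = 10
binary(1218) = 10011000010

Elias gamma(1218) = '0000000000' + '10011000010' = 000000000010011000010 (21 bits)


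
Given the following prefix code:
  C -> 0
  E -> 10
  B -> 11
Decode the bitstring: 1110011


Decoding step by step:
Bits 11 -> B
Bits 10 -> E
Bits 0 -> C
Bits 11 -> B


Decoded message: BECB


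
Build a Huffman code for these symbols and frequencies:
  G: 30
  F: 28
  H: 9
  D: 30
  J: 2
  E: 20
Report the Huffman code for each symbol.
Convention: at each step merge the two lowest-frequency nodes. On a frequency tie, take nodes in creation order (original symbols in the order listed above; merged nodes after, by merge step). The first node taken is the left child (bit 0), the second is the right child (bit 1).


Huffman tree construction:
Step 1: Merge J(2) + H(9) = 11
Step 2: Merge (J+H)(11) + E(20) = 31
Step 3: Merge F(28) + G(30) = 58
Step 4: Merge D(30) + ((J+H)+E)(31) = 61
Step 5: Merge (F+G)(58) + (D+((J+H)+E))(61) = 119
Read each symbol's code off the tree from the root (left child = 0, right child = 1).

Codes:
  G: 01 (length 2)
  F: 00 (length 2)
  H: 1101 (length 4)
  D: 10 (length 2)
  J: 1100 (length 4)
  E: 111 (length 3)
Average code length: 280/119 = 2.3529 bits/symbol


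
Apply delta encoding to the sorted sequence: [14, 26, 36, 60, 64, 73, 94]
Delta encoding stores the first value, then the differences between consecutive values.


First value: 14
Deltas:
  26 - 14 = 12
  36 - 26 = 10
  60 - 36 = 24
  64 - 60 = 4
  73 - 64 = 9
  94 - 73 = 21


Delta encoded: [14, 12, 10, 24, 4, 9, 21]


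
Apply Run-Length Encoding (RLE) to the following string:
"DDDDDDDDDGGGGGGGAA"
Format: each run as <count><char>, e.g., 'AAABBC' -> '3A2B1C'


Scanning runs left to right:
  i=0: run of 'D' x 9 -> '9D'
  i=9: run of 'G' x 7 -> '7G'
  i=16: run of 'A' x 2 -> '2A'

RLE = 9D7G2A


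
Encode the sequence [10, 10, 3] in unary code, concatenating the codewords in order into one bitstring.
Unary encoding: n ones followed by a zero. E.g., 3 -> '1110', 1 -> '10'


Encode each number as n ones followed by a terminating 0:
  10 -> 11111111110 (11 bits)
  10 -> 11111111110 (11 bits)
  3 -> 1110 (4 bits)
Total length = 11 + 11 + 4 = 26 bits.

Unary([10, 10, 3]) = 11111111110111111111101110 (26 bits)


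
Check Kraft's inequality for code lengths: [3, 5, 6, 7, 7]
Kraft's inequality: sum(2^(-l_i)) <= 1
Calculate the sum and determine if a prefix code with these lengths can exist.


Sum = 2^(-3) + 2^(-5) + 2^(-6) + 2^(-7) + 2^(-7)
    = 0.125 + 0.03125 + 0.015625 + 0.0078125 + 0.0078125
    = 24/128 = 0.1875
Since 0.1875 <= 1, Kraft's inequality IS satisfied.
A prefix code with these lengths CAN exist.

Kraft sum = 0.1875. Satisfied.


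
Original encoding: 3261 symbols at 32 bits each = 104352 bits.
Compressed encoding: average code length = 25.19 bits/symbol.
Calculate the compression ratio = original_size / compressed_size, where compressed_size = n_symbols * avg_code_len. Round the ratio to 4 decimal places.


original_size = n_symbols * orig_bits = 3261 * 32 = 104352 bits
compressed_size = n_symbols * avg_code_len = 3261 * 25.19 = 82144.59 bits
ratio = original_size / compressed_size = 104352 / 82144.59 = 1.2703

Compression ratio = 1.2703


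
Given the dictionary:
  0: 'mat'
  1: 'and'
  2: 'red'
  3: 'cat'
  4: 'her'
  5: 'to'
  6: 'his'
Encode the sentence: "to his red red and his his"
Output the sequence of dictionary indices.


Look up each word in the dictionary:
  'to' -> 5
  'his' -> 6
  'red' -> 2
  'red' -> 2
  'and' -> 1
  'his' -> 6
  'his' -> 6

Encoded: [5, 6, 2, 2, 1, 6, 6]


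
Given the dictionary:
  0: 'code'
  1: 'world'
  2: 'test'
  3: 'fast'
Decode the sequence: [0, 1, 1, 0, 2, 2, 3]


Look up each index in the dictionary:
  0 -> 'code'
  1 -> 'world'
  1 -> 'world'
  0 -> 'code'
  2 -> 'test'
  2 -> 'test'
  3 -> 'fast'

Decoded: "code world world code test test fast"


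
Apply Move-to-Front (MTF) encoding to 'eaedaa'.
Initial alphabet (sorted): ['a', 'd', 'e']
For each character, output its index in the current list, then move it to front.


MTF encoding:
'e': index 2 in ['a', 'd', 'e'] -> ['e', 'a', 'd']
'a': index 1 in ['e', 'a', 'd'] -> ['a', 'e', 'd']
'e': index 1 in ['a', 'e', 'd'] -> ['e', 'a', 'd']
'd': index 2 in ['e', 'a', 'd'] -> ['d', 'e', 'a']
'a': index 2 in ['d', 'e', 'a'] -> ['a', 'd', 'e']
'a': index 0 in ['a', 'd', 'e'] -> ['a', 'd', 'e']


Output: [2, 1, 1, 2, 2, 0]


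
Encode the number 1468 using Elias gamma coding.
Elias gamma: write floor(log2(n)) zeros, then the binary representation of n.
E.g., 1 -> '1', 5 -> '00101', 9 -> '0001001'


num_bits = floor(log2(1468)) + 1 = 11
leading_zeros = num_bits - 1 = 10
binary(1468) = 10110111100

Elias gamma(1468) = '0000000000' + '10110111100' = 000000000010110111100 (21 bits)


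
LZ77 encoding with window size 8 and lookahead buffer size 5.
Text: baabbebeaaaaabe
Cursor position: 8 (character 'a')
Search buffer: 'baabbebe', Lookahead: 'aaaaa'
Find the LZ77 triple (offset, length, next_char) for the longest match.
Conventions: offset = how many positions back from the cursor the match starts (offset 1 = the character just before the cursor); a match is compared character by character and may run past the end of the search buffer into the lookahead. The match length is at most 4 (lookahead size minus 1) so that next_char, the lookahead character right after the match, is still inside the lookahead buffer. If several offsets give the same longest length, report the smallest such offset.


Try each offset into the search buffer:
  offset=1 (pos 7, char 'e'): match length 0
  offset=2 (pos 6, char 'b'): match length 0
  offset=3 (pos 5, char 'e'): match length 0
  offset=4 (pos 4, char 'b'): match length 0
  offset=5 (pos 3, char 'b'): match length 0
  offset=6 (pos 2, char 'a'): match length 1
  offset=7 (pos 1, char 'a'): match length 2
  offset=8 (pos 0, char 'b'): match length 0
Longest match has length 2 at offset 7.
next_char = character at position 8 + 2 = 10 -> 'a'

Best match: offset=7, length=2 (matching 'aa' starting at position 1)
LZ77 triple: (7, 2, 'a')


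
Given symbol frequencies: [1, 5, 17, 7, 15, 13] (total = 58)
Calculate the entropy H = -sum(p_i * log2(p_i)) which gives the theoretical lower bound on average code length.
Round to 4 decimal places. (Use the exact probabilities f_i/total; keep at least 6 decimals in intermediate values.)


Per-symbol terms -p_i * log2(p_i) with p_i = f_i/58:
  p = 1/58 = 0.017241: log2(p) = -5.857981, -p*log2(p) = 0.101000
  p = 5/58 = 0.086207: log2(p) = -3.536053, -p*log2(p) = 0.304832
  p = 17/58 = 0.293103: log2(p) = -1.770518, -p*log2(p) = 0.518945
  p = 7/58 = 0.120690: log2(p) = -3.050626, -p*log2(p) = 0.368179
  p = 15/58 = 0.258621: log2(p) = -1.951090, -p*log2(p) = 0.504592
  p = 13/58 = 0.224138: log2(p) = -2.157541, -p*log2(p) = 0.483587
H = 0.101000 + 0.304832 + 0.518945 + 0.368179 + 0.504592 + 0.483587 = 2.281135

H = 2.2811 bits/symbol


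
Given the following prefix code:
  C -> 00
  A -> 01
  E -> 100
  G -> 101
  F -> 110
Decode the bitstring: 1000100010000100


Decoding step by step:
Bits 100 -> E
Bits 01 -> A
Bits 00 -> C
Bits 01 -> A
Bits 00 -> C
Bits 00 -> C
Bits 100 -> E


Decoded message: EACACCE


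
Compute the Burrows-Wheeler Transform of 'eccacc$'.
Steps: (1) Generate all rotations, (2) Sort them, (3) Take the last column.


Rotations (sorted):
  0: $eccacc -> last char: c
  1: acc$ecc -> last char: c
  2: c$eccac -> last char: c
  3: cacc$ec -> last char: c
  4: cc$ecca -> last char: a
  5: ccacc$e -> last char: e
  6: eccacc$ -> last char: $


BWT = ccccae$


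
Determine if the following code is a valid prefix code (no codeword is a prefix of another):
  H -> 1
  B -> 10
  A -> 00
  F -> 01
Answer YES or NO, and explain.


Checking each pair (does one codeword prefix another?):
  H='1' vs B='10': prefix -- VIOLATION

NO -- this is NOT a valid prefix code. H (1) is a prefix of B (10).


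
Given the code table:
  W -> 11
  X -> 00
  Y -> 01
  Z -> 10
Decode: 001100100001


Decoding:
00 -> X
11 -> W
00 -> X
10 -> Z
00 -> X
01 -> Y


Result: XWXZXY


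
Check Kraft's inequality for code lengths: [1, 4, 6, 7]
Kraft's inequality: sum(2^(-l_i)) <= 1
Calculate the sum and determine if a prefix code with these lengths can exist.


Sum = 2^(-1) + 2^(-4) + 2^(-6) + 2^(-7)
    = 0.5 + 0.0625 + 0.015625 + 0.0078125
    = 75/128 = 0.5859375
Since 0.5859375 <= 1, Kraft's inequality IS satisfied.
A prefix code with these lengths CAN exist.

Kraft sum = 0.5859375. Satisfied.


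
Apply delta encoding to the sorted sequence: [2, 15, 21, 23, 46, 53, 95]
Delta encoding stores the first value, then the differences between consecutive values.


First value: 2
Deltas:
  15 - 2 = 13
  21 - 15 = 6
  23 - 21 = 2
  46 - 23 = 23
  53 - 46 = 7
  95 - 53 = 42


Delta encoded: [2, 13, 6, 2, 23, 7, 42]


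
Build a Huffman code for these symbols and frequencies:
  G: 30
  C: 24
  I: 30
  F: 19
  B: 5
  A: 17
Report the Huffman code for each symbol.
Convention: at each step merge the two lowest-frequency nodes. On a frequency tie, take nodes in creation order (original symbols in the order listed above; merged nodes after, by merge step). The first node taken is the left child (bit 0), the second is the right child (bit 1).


Huffman tree construction:
Step 1: Merge B(5) + A(17) = 22
Step 2: Merge F(19) + (B+A)(22) = 41
Step 3: Merge C(24) + G(30) = 54
Step 4: Merge I(30) + (F+(B+A))(41) = 71
Step 5: Merge (C+G)(54) + (I+(F+(B+A)))(71) = 125
Read each symbol's code off the tree from the root (left child = 0, right child = 1).

Codes:
  G: 01 (length 2)
  C: 00 (length 2)
  I: 10 (length 2)
  F: 110 (length 3)
  B: 1110 (length 4)
  A: 1111 (length 4)
Average code length: 313/125 = 2.5040 bits/symbol


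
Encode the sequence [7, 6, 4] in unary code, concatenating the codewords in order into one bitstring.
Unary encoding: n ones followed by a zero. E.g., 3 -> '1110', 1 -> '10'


Encode each number as n ones followed by a terminating 0:
  7 -> 11111110 (8 bits)
  6 -> 1111110 (7 bits)
  4 -> 11110 (5 bits)
Total length = 8 + 7 + 5 = 20 bits.

Unary([7, 6, 4]) = 11111110111111011110 (20 bits)


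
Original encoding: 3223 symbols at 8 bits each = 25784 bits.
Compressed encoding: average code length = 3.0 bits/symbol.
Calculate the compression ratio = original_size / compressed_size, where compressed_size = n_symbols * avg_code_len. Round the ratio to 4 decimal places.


original_size = n_symbols * orig_bits = 3223 * 8 = 25784 bits
compressed_size = n_symbols * avg_code_len = 3223 * 3.0 = 9669.0 bits
ratio = original_size / compressed_size = 25784 / 9669.0 = 2.6667

Compression ratio = 2.6667


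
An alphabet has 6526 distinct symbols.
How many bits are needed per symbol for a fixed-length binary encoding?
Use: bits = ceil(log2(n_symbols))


log2(6526) = 12.672
Bracket: 2^12 = 4096 < 6526 <= 2^13 = 8192
So ceil(log2(6526)) = 13

bits = ceil(log2(6526)) = ceil(12.672) = 13 bits


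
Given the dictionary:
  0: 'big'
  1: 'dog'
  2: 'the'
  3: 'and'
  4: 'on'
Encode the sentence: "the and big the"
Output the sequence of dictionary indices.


Look up each word in the dictionary:
  'the' -> 2
  'and' -> 3
  'big' -> 0
  'the' -> 2

Encoded: [2, 3, 0, 2]


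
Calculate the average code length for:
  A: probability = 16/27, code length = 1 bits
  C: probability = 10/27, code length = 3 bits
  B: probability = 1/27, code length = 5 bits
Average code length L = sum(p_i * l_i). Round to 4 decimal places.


Weighted contributions p_i * l_i:
  A: (16/27) * 1 = 16/27
  C: (10/27) * 3 = 30/27
  B: (1/27) * 5 = 5/27
Sum = (16 + 30 + 5)/27 = 51/27

L = 51/27 = 1.8889 bits/symbol


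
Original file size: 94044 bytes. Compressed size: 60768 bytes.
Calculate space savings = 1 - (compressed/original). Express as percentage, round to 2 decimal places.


ratio = compressed/original = 60768/94044 = 0.646166
savings = 1 - ratio = 1 - 0.646166 = 0.353834
as a percentage: 0.353834 * 100 = 35.38%

Space savings = 1 - 60768/94044 = 35.38%


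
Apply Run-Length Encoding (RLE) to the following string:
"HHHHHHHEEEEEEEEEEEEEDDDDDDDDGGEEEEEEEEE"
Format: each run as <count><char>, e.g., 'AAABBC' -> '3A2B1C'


Scanning runs left to right:
  i=0: run of 'H' x 7 -> '7H'
  i=7: run of 'E' x 13 -> '13E'
  i=20: run of 'D' x 8 -> '8D'
  i=28: run of 'G' x 2 -> '2G'
  i=30: run of 'E' x 9 -> '9E'

RLE = 7H13E8D2G9E


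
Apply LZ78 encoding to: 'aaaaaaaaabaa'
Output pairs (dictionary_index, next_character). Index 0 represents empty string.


LZ78 encoding steps:
Dictionary: {0: ''}
Step 1: w='' (idx 0), next='a' -> output (0, 'a'), add 'a' as idx 1
Step 2: w='a' (idx 1), next='a' -> output (1, 'a'), add 'aa' as idx 2
Step 3: w='aa' (idx 2), next='a' -> output (2, 'a'), add 'aaa' as idx 3
Step 4: w='aaa' (idx 3), next='b' -> output (3, 'b'), add 'aaab' as idx 4
Step 5: w='aa' (idx 2), end of input -> output (2, '')


Encoded: [(0, 'a'), (1, 'a'), (2, 'a'), (3, 'b'), (2, '')]


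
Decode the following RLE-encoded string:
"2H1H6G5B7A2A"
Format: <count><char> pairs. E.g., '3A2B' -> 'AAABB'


Expanding each <count><char> pair:
  2H -> 'HH'
  1H -> 'H'
  6G -> 'GGGGGG'
  5B -> 'BBBBB'
  7A -> 'AAAAAAA'
  2A -> 'AA'

Decoded = HHHGGGGGGBBBBBAAAAAAAAA


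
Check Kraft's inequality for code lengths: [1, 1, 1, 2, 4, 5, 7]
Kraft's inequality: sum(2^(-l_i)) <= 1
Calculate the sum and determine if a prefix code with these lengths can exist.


Sum = 2^(-1) + 2^(-1) + 2^(-1) + 2^(-2) + 2^(-4) + 2^(-5) + 2^(-7)
    = 0.5 + 0.5 + 0.5 + 0.25 + 0.0625 + 0.03125 + 0.0078125
    = 237/128 = 1.8515625
Since 1.8515625 > 1, Kraft's inequality is NOT satisfied.
A prefix code with these lengths CANNOT exist.

Kraft sum = 1.8515625. Not satisfied.


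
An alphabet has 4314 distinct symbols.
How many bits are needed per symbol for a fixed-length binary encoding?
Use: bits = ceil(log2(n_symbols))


log2(4314) = 12.0748
Bracket: 2^12 = 4096 < 4314 <= 2^13 = 8192
So ceil(log2(4314)) = 13

bits = ceil(log2(4314)) = ceil(12.0748) = 13 bits


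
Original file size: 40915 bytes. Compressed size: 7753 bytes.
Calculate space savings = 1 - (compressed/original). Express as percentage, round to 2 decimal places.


ratio = compressed/original = 7753/40915 = 0.18949
savings = 1 - ratio = 1 - 0.18949 = 0.81051
as a percentage: 0.81051 * 100 = 81.05%

Space savings = 1 - 7753/40915 = 81.05%


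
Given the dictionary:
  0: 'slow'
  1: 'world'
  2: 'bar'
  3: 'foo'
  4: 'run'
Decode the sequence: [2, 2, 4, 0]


Look up each index in the dictionary:
  2 -> 'bar'
  2 -> 'bar'
  4 -> 'run'
  0 -> 'slow'

Decoded: "bar bar run slow"


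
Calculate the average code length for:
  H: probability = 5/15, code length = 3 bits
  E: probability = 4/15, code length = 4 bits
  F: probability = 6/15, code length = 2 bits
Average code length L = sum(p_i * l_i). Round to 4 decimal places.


Weighted contributions p_i * l_i:
  H: (5/15) * 3 = 15/15
  E: (4/15) * 4 = 16/15
  F: (6/15) * 2 = 12/15
Sum = (15 + 16 + 12)/15 = 43/15

L = 43/15 = 2.8667 bits/symbol


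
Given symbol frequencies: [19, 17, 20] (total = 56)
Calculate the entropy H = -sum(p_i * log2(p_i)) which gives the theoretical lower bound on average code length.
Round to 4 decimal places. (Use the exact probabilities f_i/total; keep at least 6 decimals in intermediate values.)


Per-symbol terms -p_i * log2(p_i) with p_i = f_i/56:
  p = 19/56 = 0.339286: log2(p) = -1.559427, -p*log2(p) = 0.529091
  p = 17/56 = 0.303571: log2(p) = -1.719892, -p*log2(p) = 0.522110
  p = 20/56 = 0.357143: log2(p) = -1.485427, -p*log2(p) = 0.530510
H = 0.529091 + 0.522110 + 0.530510 = 1.581711

H = 1.5817 bits/symbol


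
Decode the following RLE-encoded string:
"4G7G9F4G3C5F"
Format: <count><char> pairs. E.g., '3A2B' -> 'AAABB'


Expanding each <count><char> pair:
  4G -> 'GGGG'
  7G -> 'GGGGGGG'
  9F -> 'FFFFFFFFF'
  4G -> 'GGGG'
  3C -> 'CCC'
  5F -> 'FFFFF'

Decoded = GGGGGGGGGGGFFFFFFFFFGGGGCCCFFFFF


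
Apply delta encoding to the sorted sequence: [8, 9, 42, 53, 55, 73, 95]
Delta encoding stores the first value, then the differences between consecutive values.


First value: 8
Deltas:
  9 - 8 = 1
  42 - 9 = 33
  53 - 42 = 11
  55 - 53 = 2
  73 - 55 = 18
  95 - 73 = 22


Delta encoded: [8, 1, 33, 11, 2, 18, 22]
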